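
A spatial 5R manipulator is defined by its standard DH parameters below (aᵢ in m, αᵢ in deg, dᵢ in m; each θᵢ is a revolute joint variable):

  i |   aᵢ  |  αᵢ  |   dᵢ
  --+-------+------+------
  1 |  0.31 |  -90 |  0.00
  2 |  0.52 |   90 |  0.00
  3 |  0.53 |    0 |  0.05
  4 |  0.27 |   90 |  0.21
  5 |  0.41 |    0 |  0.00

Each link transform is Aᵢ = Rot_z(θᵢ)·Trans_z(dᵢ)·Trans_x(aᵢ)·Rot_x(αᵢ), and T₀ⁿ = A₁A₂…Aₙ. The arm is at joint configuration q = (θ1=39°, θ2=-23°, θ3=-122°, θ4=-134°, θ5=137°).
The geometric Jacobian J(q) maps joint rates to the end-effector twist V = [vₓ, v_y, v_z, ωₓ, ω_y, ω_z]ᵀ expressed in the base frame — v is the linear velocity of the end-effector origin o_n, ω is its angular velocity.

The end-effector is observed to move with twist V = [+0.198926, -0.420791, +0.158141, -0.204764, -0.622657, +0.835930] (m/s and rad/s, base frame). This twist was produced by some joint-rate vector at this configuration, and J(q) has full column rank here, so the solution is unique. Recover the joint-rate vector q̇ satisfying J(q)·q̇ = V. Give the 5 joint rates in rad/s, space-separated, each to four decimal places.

o_n = [0.5544, -0.1667, 0.5930]
J₁: ẑ×o_n = [0.1667, 0.5544, -0.0000], ω = ẑ
J2: z=[-0.6293, 0.7771, 0.0000] o=[0.2409, 0.1951, 0.0000] → [0.4608, 0.3732, -0.0159, -0.6293, 0.7771, 0.0000]
J3: z=[-0.3037, -0.2459, 0.9205] o=[0.6129, 0.4963, 0.2032] → [0.5145, 0.0645, 0.1869, -0.3037, -0.2459, 0.9205]
J4: z=[-0.3037, -0.2459, 0.9205] o=[0.6797, -0.0280, 0.1395] → [0.0162, 0.0224, 0.0113, -0.3037, -0.2459, 0.9205]
J5: z=[0.5419, 0.7501, 0.3791] o=[0.4043, 0.0861, 0.3072] → [0.3102, -0.0979, -0.2496, 0.5419, 0.7501, 0.3791]
q̇ = J⁺·V = [-0.6260, -0.3710, 0.8600, 0.7010, 0.0660]

-0.6260 -0.3710 0.8600 0.7010 0.0660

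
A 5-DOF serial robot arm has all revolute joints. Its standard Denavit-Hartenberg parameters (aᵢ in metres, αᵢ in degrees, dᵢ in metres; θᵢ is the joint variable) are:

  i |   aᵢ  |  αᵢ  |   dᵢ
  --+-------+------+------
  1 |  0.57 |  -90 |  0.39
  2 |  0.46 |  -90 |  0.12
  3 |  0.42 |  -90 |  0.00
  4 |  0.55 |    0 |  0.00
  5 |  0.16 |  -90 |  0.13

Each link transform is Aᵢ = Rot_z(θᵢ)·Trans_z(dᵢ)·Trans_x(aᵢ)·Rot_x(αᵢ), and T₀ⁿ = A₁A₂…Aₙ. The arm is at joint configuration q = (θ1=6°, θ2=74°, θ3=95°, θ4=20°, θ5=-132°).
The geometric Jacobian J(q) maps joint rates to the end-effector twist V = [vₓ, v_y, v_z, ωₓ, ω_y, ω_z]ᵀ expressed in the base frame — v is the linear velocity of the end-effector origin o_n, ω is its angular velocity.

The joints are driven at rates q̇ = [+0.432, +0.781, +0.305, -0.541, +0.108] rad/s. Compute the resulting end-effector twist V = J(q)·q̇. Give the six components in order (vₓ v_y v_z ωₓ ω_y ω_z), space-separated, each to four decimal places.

o_n = [0.7521, -0.6673, 0.1567]
J₁: ẑ×o_n = [0.6673, 0.7521, -0.0000], ω = ẑ
J2: z=[-0.1045, 0.9945, 0.0000] o=[0.5669, 0.0596, 0.3900] → [-0.2320, -0.0244, -0.1083, -0.1045, 0.9945, 0.0000]
J3: z=[-0.9560, -0.1005, -0.2756] o=[0.6804, 0.1922, -0.0522] → [-0.2579, 0.1800, 0.8288, -0.9560, -0.1005, -0.2756]
J4: z=[-0.2822, 0.0580, 0.9576] o=[0.7141, -0.2250, -0.0170] → [0.4336, 0.0854, 0.1226, -0.2822, 0.0580, 0.9576]
J5: z=[-0.2822, 0.0580, 0.9576] o=[0.9354, -0.7194, 0.0782] → [-0.0454, -0.1534, -0.0041, -0.2822, 0.0580, 0.9576]
V = J·q̇ = [-0.2111, 0.2980, 0.1015, -0.2510, 0.7210, -0.0667]

-0.2111 0.2980 0.1015 -0.2510 0.7210 -0.0667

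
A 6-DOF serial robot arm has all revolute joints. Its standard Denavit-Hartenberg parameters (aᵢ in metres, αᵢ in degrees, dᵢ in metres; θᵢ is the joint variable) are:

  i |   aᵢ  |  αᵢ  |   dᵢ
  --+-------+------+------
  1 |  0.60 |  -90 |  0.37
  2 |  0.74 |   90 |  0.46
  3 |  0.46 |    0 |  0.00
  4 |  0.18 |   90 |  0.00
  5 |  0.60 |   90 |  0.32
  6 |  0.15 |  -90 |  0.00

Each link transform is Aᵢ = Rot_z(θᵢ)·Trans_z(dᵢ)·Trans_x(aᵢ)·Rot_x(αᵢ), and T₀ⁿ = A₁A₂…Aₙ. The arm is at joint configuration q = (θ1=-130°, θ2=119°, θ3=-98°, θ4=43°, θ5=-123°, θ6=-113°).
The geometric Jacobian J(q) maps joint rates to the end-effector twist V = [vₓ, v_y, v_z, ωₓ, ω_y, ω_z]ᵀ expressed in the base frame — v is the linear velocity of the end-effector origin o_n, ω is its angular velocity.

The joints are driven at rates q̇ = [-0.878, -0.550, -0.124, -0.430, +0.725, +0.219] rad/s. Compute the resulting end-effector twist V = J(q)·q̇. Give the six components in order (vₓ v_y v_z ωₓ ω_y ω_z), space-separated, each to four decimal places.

o_n = [0.0088, 0.0195, 0.1869]
J₁: ẑ×o_n = [-0.0195, 0.0088, 0.0000], ω = ẑ
J2: z=[0.7660, -0.6428, 0.0000] o=[-0.3857, -0.4596, 0.3700] → [0.1177, 0.1403, 0.6207, 0.7660, -0.6428, 0.0000]
J3: z=[-0.5622, -0.6700, -0.4848] o=[0.1973, -0.4805, -0.2772] → [-0.0685, 0.3523, -0.4074, -0.5622, -0.6700, -0.4848]
J4: z=[-0.5622, -0.6700, -0.4848] o=[-0.1716, -0.2115, -0.2212] → [-0.1614, 0.1419, -0.0090, -0.5622, -0.6700, -0.4848]
J5: z=[-0.6947, 0.0645, 0.7164] o=[-0.2524, -0.0783, -0.3115] → [-0.0380, 0.5334, -0.0848, -0.6947, 0.0645, 0.7164]
J6: z=[0.0702, -0.9852, 0.1567] o=[-0.0451, 0.0378, 0.3256] → [0.1396, 0.0182, 0.0519, 0.0702, -0.9852, 0.1567]
V = J·q̇ = [0.0333, 0.2010, -0.3371, -0.5981, 0.5557, -0.0557]

0.0333 0.2010 -0.3371 -0.5981 0.5557 -0.0557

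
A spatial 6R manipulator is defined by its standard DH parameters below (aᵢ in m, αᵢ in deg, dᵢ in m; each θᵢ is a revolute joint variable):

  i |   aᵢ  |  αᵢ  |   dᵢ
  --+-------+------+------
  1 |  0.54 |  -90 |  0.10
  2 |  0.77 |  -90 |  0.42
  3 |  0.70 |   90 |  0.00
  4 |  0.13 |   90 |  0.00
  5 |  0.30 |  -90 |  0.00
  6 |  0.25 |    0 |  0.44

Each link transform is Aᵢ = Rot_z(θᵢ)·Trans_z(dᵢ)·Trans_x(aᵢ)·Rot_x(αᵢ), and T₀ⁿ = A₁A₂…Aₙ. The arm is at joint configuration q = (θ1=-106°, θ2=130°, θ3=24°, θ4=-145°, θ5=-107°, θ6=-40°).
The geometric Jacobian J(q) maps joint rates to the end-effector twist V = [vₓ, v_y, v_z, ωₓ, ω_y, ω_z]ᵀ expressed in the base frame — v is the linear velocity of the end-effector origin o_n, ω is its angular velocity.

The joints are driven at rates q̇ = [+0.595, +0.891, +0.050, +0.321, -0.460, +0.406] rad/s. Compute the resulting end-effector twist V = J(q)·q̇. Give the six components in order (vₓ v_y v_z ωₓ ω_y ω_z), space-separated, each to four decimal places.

o_n = [-0.2619, -0.0481, -0.5608]
J₁: ẑ×o_n = [0.0481, -0.2619, 0.0000], ω = ẑ
J2: z=[0.9613, -0.2756, 0.0000] o=[-0.1488, -0.5191, 0.1000] → [0.1821, 0.6352, 0.4215, 0.9613, -0.2756, 0.0000]
J3: z=[0.2112, 0.7364, 0.6428] o=[0.3913, -0.1591, -0.4899] → [-0.1235, -0.4049, 0.5045, 0.2112, 0.7364, 0.6428]
J4: z=[0.9502, -0.0005, -0.3116] o=[0.2309, 0.3145, -0.9797] → [-0.1132, -0.2445, -0.3449, 0.9502, -0.0005, -0.3116]
J5: z=[0.3044, 0.2151, 0.9279] o=[0.2396, 0.1876, -0.9531] → [0.3031, -0.5848, 0.0361, 0.3044, 0.2151, 0.9279]
J6: z=[-0.2142, -0.9338, 0.2867] o=[-0.0389, 0.2734, -0.8817] → [-0.2074, 0.0048, -0.1394, -0.2142, -0.9338, 0.2867]
V = J·q̇ = [-0.0752, 0.5823, 0.2169, 0.9451, -0.6870, 0.2167]

-0.0752 0.5823 0.2169 0.9451 -0.6870 0.2167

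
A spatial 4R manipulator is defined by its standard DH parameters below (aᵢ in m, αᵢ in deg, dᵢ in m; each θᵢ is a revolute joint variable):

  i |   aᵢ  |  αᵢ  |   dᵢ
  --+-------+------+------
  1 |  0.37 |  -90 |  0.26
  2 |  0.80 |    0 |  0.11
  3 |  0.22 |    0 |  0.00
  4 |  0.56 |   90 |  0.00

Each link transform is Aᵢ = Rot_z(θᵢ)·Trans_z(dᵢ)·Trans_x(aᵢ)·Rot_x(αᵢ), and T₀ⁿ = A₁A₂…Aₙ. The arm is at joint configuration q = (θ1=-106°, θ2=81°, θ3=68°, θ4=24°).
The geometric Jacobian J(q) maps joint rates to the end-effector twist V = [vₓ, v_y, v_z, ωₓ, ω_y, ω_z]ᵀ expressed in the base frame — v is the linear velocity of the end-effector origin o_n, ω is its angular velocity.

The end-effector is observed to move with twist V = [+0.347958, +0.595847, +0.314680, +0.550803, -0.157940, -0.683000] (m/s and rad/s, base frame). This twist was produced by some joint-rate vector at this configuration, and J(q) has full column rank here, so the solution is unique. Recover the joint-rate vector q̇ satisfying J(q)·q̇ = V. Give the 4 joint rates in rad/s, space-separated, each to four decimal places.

-0.6830 0.8170 -0.2950 0.0510

o_n = [0.1744, 0.2093, -0.7117]
J₁: ẑ×o_n = [-0.2093, 0.1744, 0.0000], ω = ẑ
J2: z=[0.9613, -0.2756, 0.0000] o=[-0.1020, -0.3557, 0.2600] → [0.2678, 0.9341, 0.6193, 0.9613, -0.2756, 0.0000]
J3: z=[0.9613, -0.2756, 0.0000] o=[-0.0307, -0.5063, -0.5302] → [0.0500, 0.1745, 0.7444, 0.9613, -0.2756, 0.0000]
J4: z=[0.9613, -0.2756, 0.0000] o=[0.0212, -0.3250, -0.6435] → [0.0188, 0.0656, 0.5558, 0.9613, -0.2756, 0.0000]
q̇ = J⁺·V = [-0.6830, 0.8170, -0.2950, 0.0510]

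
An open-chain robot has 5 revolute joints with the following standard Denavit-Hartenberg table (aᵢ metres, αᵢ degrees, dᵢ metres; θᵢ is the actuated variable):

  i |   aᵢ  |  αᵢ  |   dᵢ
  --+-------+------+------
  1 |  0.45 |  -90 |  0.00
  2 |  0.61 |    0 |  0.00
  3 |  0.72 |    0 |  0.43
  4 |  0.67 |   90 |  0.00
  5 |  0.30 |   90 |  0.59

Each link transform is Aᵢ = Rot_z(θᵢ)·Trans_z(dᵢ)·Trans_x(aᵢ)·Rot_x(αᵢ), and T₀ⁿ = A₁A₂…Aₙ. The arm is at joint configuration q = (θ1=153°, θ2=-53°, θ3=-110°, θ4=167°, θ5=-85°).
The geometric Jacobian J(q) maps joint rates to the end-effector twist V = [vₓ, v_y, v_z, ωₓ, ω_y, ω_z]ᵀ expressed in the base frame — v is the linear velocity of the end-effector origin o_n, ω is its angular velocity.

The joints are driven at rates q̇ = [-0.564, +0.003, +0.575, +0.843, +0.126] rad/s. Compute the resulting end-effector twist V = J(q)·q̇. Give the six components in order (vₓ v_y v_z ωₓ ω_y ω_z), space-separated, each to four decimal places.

o_n = [-0.8295, 0.2755, 1.2377]
J₁: ẑ×o_n = [-0.2755, -0.8295, 0.0000], ω = ẑ
J2: z=[-0.4540, -0.8910, 0.0000] o=[-0.4010, 0.2043, 0.0000] → [-1.1028, 0.5619, -0.4142, -0.4540, -0.8910, 0.0000]
J3: z=[-0.4540, -0.8910, 0.0000] o=[-0.7280, 0.3710, 0.4872] → [-0.6687, 0.3407, -0.0471, -0.4540, -0.8910, 0.0000]
J4: z=[-0.4540, -0.8910, 0.0000] o=[-0.3098, -0.3248, 0.6977] → [-0.4811, 0.2452, -0.7356, -0.4540, -0.8910, 0.0000]
J5: z=[-0.0622, 0.0317, 0.9976] o=[-0.9053, -0.0213, 0.6509] → [-0.2775, 0.1121, -0.0208, -0.0622, 0.0317, 0.9976]
V = J·q̇ = [-0.6730, 0.8862, -0.6511, -0.6530, -1.2621, -0.4383]

-0.6730 0.8862 -0.6511 -0.6530 -1.2621 -0.4383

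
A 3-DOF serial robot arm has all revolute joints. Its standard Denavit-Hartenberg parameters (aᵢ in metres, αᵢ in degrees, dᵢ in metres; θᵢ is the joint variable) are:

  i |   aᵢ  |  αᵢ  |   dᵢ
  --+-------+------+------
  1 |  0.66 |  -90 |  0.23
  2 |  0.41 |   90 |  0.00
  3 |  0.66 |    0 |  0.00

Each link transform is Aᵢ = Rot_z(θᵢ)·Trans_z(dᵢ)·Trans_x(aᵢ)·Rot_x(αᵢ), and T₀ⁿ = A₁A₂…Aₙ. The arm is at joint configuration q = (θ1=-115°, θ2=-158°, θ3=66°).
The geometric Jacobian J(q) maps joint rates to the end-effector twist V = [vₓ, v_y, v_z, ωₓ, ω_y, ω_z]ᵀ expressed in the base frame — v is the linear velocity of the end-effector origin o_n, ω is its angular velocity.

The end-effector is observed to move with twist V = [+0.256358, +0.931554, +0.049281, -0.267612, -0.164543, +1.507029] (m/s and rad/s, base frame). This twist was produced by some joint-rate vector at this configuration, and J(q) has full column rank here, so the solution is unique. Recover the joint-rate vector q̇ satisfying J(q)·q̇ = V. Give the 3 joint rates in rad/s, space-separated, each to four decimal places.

0.8580 -0.1730 -0.7000

o_n = [0.5334, -0.2829, 0.4842]
J₁: ẑ×o_n = [0.2829, 0.5334, -0.0000], ω = ẑ
J2: z=[0.9063, -0.4226, 0.0000] o=[-0.2789, -0.5982, 0.2300] → [-0.1074, -0.2303, 0.6290, 0.9063, -0.4226, 0.0000]
J3: z=[0.1583, 0.3395, -0.9272] o=[-0.1183, -0.2536, 0.3836] → [0.0070, -0.6201, -0.2259, 0.1583, 0.3395, -0.9272]
q̇ = J⁺·V = [0.8580, -0.1730, -0.7000]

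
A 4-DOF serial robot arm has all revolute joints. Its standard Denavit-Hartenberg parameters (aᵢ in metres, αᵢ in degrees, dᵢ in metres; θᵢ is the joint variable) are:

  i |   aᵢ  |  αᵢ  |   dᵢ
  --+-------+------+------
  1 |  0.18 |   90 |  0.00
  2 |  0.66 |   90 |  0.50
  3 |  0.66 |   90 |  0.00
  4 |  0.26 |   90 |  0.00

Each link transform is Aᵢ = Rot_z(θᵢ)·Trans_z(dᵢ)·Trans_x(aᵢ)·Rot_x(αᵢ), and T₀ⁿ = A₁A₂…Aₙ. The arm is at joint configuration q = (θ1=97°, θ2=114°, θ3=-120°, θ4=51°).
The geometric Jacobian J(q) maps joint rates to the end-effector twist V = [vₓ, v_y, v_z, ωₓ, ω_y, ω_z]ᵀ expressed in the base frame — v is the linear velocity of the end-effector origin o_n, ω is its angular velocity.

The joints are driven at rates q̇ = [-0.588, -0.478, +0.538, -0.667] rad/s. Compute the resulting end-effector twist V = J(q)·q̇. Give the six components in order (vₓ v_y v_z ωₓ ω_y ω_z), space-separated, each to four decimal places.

o_n = [-0.2438, 0.2357, 0.3089]
J₁: ẑ×o_n = [-0.2357, -0.2438, 0.0000], ω = ẑ
J2: z=[0.9925, 0.1219, 0.0000] o=[-0.0219, 0.1787, 0.0000] → [0.0376, -0.3066, 0.0836, 0.9925, 0.1219, 0.0000]
J3: z=[-0.1113, 0.9067, 0.4067] o=[0.5071, -0.0269, 0.6029] → [-0.3734, -0.3381, 0.6516, -0.1113, 0.9067, 0.4067]
J4: z=[0.4533, 0.4106, -0.7912] o=[-0.0766, 0.0367, 0.3015] → [0.1605, 0.1289, 0.1588, 0.4533, 0.4106, -0.7912]
V = J·q̇ = [-0.1873, 0.0220, 0.2046, -0.8367, 0.1557, 0.1585]

-0.1873 0.0220 0.2046 -0.8367 0.1557 0.1585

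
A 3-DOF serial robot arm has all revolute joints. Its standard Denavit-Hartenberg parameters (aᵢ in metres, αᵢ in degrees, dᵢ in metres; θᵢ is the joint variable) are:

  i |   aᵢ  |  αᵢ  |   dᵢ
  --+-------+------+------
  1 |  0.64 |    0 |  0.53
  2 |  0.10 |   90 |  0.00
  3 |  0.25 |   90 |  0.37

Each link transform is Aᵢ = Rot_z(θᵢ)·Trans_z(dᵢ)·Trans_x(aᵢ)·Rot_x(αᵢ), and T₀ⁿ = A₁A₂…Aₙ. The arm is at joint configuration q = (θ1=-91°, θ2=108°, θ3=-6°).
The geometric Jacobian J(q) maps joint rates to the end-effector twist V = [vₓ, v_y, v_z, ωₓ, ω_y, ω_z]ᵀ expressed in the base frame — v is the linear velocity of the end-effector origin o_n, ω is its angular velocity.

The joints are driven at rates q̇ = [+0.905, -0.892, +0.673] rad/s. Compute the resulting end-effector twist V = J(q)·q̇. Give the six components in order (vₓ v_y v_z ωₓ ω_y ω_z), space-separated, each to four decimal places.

0.5992 0.0008 0.1673 0.1968 -0.6436 0.0130

o_n = [0.4304, -0.8918, 0.5039]
J₁: ẑ×o_n = [0.8918, 0.4304, -0.0000], ω = ẑ
J2: z=[0.0000, 0.0000, 1.0000] o=[-0.0112, -0.6399, 0.5300] → [0.2519, 0.4416, -0.0000, 0.0000, 0.0000, 1.0000]
J3: z=[0.2924, -0.9563, 0.0000] o=[0.0845, -0.6107, 0.5300] → [0.0250, 0.0076, 0.2486, 0.2924, -0.9563, 0.0000]
V = J·q̇ = [0.5992, 0.0008, 0.1673, 0.1968, -0.6436, 0.0130]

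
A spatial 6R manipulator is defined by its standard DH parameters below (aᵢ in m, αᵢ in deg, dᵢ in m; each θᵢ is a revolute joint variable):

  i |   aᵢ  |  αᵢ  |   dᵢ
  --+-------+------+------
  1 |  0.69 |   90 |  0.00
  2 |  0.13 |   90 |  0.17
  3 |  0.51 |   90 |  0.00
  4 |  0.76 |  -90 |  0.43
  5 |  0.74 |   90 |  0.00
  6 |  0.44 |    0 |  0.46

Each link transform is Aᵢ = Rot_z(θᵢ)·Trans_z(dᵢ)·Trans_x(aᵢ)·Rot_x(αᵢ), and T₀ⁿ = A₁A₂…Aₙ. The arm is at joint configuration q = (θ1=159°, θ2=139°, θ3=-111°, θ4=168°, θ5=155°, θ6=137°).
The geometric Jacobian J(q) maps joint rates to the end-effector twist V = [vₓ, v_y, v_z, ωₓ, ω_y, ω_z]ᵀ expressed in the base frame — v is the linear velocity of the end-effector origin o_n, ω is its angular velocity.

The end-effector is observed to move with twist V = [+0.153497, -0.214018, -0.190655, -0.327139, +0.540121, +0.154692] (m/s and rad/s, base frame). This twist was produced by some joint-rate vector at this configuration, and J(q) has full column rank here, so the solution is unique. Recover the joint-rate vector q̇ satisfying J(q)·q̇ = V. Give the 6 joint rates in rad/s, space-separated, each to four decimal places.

o_n = [-0.2309, 0.3231, 0.0814]
J₁: ẑ×o_n = [-0.3231, -0.2309, 0.0000], ω = ẑ
J2: z=[0.3584, 0.9336, 0.0000] o=[-0.6442, 0.2473, 0.0000] → [0.0760, -0.0292, -0.3587, 0.3584, 0.9336, 0.0000]
J3: z=[-0.6125, 0.2351, 0.7547] o=[-0.4917, 0.3708, 0.0853] → [0.0351, 0.1944, -0.0321, -0.6125, 0.2351, 0.7547]
J4: z=[-0.5294, 0.5871, -0.6125] o=[-0.7911, -0.0242, -0.0346] → [0.2808, -0.2817, -0.5127, -0.5294, 0.5871, -0.6125]
J5: z=[0.7212, -0.0689, -0.6893] o=[-0.6790, 0.8412, -0.0040] → [-0.3630, -0.3705, -0.3427, 0.7212, -0.0689, -0.6893]
J6: z=[0.6686, -0.1912, 0.7186] o=[-0.8132, 0.1166, -0.0719] → [-0.1777, 0.3160, 0.2494, 0.6686, -0.1912, 0.7186]
q̇ = J⁺·V = [0.5240, 0.4060, -0.3830, 0.2610, -0.4720, -0.3420]

0.5240 0.4060 -0.3830 0.2610 -0.4720 -0.3420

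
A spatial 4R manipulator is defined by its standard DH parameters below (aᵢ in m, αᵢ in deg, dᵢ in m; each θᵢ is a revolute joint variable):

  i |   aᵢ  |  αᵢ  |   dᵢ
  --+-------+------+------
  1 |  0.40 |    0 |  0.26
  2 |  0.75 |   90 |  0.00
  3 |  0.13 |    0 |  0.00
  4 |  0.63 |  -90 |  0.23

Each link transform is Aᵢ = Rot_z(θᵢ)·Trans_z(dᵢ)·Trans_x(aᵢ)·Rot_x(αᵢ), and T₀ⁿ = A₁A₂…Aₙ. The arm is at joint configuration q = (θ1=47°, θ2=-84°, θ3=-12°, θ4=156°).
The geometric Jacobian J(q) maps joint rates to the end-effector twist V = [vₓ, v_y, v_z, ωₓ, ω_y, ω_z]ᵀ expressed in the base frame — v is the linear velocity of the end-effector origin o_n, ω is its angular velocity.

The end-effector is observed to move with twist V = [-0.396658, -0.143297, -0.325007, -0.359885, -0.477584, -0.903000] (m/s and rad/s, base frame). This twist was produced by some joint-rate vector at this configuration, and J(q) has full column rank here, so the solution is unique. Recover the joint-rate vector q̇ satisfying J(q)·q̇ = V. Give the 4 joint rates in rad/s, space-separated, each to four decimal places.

-0.5100 -0.3930 -0.1590 0.7570

o_n = [0.4279, -0.1123, 0.6033]
J₁: ẑ×o_n = [0.1123, 0.4279, -0.0000], ω = ẑ
J2: z=[0.0000, 0.0000, 1.0000] o=[0.2728, 0.2925, 0.2600] → [0.4048, 0.1551, -0.0000, 0.0000, 0.0000, 1.0000]
J3: z=[-0.6018, -0.7986, 0.0000] o=[0.8718, -0.1588, 0.2600] → [-0.2742, 0.2066, -0.3825, -0.6018, -0.7986, 0.0000]
J4: z=[-0.6018, -0.7986, 0.0000] o=[0.9733, -0.2353, 0.2330] → [-0.2957, 0.2229, -0.5097, -0.6018, -0.7986, 0.0000]
q̇ = J⁺·V = [-0.5100, -0.3930, -0.1590, 0.7570]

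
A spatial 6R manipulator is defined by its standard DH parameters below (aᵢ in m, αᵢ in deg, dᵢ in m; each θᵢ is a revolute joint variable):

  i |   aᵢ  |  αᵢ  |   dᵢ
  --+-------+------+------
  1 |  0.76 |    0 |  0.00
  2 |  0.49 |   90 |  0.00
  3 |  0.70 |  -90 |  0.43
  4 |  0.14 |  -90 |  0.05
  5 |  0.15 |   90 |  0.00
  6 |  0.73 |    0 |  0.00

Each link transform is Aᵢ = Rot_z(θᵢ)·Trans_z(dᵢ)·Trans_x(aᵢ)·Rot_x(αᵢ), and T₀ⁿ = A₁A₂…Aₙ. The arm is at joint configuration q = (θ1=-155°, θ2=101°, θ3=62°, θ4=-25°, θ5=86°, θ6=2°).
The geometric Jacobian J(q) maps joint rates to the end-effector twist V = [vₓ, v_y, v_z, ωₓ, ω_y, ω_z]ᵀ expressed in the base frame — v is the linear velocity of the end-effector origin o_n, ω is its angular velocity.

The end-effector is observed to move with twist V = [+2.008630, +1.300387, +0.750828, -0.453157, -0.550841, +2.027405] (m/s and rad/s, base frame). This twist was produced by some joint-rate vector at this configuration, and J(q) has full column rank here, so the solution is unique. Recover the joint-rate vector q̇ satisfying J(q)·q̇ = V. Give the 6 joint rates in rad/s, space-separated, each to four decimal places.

-0.0600 0.9920 0.6790 0.2890 0.4340 0.9600

o_n = [-0.1229, -1.9371, 0.4003]
J₁: ẑ×o_n = [1.9371, -0.1229, 0.0000], ω = ẑ
J2: z=[0.0000, 0.0000, 1.0000] o=[-0.6888, -0.3212, 0.0000] → [1.6159, 0.5659, -0.0000, 0.0000, 0.0000, 1.0000]
J3: z=[-0.8090, -0.5878, 0.0000] o=[-0.4008, -0.7176, 0.0000] → [-0.2353, 0.3238, 1.1499, -0.8090, -0.5878, 0.0000]
J4: z=[-0.5190, 0.7143, 0.4695] o=[-0.5555, -1.2362, 0.6181] → [0.1735, 0.0900, 0.0547, -0.5190, 0.7143, 0.4695]
J5: z=[0.8498, 0.3722, 0.3731] o=[-0.5943, -1.2835, 0.7536] → [0.1124, 0.4762, -0.7309, 0.8498, 0.3722, 0.3731]
J6: z=[-0.1278, -0.5414, 0.8310] o=[-0.5176, -1.3966, 0.6917] → [0.6070, 0.2907, 0.2827, -0.1278, -0.5414, 0.8310]
q̇ = J⁺·V = [-0.0600, 0.9920, 0.6790, 0.2890, 0.4340, 0.9600]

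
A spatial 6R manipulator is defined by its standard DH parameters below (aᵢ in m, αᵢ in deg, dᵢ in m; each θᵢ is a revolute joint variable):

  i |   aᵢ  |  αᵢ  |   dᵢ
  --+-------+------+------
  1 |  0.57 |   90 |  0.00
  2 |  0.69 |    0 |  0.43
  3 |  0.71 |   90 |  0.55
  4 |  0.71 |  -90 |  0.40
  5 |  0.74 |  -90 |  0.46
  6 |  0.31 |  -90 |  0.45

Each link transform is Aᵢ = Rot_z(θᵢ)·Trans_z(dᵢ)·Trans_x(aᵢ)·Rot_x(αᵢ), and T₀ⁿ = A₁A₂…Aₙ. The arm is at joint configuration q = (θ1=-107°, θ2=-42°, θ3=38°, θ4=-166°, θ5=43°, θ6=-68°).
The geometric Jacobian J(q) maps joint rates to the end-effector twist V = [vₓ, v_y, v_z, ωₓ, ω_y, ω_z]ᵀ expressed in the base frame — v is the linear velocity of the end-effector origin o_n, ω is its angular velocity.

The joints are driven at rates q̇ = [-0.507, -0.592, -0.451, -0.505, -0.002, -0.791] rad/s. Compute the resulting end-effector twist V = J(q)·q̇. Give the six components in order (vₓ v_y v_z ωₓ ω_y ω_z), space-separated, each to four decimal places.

o_n = [-0.3011, -0.9651, 0.0576]
J₁: ẑ×o_n = [0.9651, -0.3011, 0.0000], ω = ẑ
J2: z=[-0.9563, 0.2924, 0.0000] o=[-0.1667, -0.5451, 0.0000] → [0.0168, 0.0550, 0.4410, -0.9563, 0.2924, 0.0000]
J3: z=[-0.9563, 0.2924, 0.0000] o=[-0.7278, -0.9097, -0.4617] → [0.1518, 0.4966, -0.0718, -0.9563, 0.2924, 0.0000]
J4: z=[0.0204, 0.0667, -0.9976] o=[-1.4608, -1.4263, -0.5112] → [0.4980, -1.1685, -0.0680, 0.0204, 0.0667, -0.9976]
J5: z=[0.8573, -0.5145, -0.0169] o=[-1.0875, -0.7926, -0.8622] → [-0.4761, -0.8018, 0.2567, 0.8573, -0.5145, -0.0169]
J6: z=[-0.3657, -0.6318, 0.6834] o=[-0.4250, -0.6002, -0.3299] → [0.0046, 0.2264, 0.2117, -0.3657, -0.6318, 0.6834]
V = J·q̇ = [-0.8219, 0.3087, -0.3624, 1.2747, 0.1622, -0.5438]

-0.8219 0.3087 -0.3624 1.2747 0.1622 -0.5438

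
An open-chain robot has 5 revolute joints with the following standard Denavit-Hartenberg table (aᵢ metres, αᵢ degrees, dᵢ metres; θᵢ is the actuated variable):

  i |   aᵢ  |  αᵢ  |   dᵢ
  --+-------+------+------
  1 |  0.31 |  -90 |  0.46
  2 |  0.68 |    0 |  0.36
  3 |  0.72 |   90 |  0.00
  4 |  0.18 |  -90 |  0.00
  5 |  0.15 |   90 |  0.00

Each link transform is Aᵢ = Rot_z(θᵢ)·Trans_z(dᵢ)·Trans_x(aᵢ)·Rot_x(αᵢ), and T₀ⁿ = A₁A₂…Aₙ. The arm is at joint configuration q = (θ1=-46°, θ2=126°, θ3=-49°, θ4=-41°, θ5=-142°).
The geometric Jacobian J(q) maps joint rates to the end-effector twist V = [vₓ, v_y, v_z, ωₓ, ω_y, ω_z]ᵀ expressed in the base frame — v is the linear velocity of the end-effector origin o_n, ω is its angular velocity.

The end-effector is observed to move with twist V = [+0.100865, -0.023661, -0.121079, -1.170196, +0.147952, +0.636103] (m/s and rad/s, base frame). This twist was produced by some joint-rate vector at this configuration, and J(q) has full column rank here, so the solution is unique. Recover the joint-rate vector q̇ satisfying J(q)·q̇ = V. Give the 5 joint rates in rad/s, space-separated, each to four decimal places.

o_n = [0.3498, 0.0977, -0.8163]
J₁: ẑ×o_n = [-0.0977, 0.3498, 0.0000], ω = ẑ
J2: z=[0.7193, 0.6947, 0.0000] o=[0.2153, -0.2230, 0.4600] → [-0.8866, 0.9181, 0.1373, 0.7193, 0.6947, 0.0000]
J3: z=[0.7193, 0.6947, 0.0000] o=[0.1967, 0.3146, -0.0901] → [-0.5045, 0.5224, -0.2624, 0.7193, 0.6947, 0.0000]
J4: z=[0.6769, -0.7009, 0.2250] o=[0.3092, 0.1981, -0.7917] → [0.0399, 0.0258, -0.0395, 0.6769, -0.7009, 0.2250]
J5: z=[0.6454, 0.4181, -0.6392] o=[0.2454, 0.0941, -0.9240] → [0.0473, -0.1362, -0.0413, 0.6454, 0.4181, -0.6392]
q̇ = J⁺·V = [0.2060, -0.4930, 0.4740, -0.7990, -0.9540]

0.2060 -0.4930 0.4740 -0.7990 -0.9540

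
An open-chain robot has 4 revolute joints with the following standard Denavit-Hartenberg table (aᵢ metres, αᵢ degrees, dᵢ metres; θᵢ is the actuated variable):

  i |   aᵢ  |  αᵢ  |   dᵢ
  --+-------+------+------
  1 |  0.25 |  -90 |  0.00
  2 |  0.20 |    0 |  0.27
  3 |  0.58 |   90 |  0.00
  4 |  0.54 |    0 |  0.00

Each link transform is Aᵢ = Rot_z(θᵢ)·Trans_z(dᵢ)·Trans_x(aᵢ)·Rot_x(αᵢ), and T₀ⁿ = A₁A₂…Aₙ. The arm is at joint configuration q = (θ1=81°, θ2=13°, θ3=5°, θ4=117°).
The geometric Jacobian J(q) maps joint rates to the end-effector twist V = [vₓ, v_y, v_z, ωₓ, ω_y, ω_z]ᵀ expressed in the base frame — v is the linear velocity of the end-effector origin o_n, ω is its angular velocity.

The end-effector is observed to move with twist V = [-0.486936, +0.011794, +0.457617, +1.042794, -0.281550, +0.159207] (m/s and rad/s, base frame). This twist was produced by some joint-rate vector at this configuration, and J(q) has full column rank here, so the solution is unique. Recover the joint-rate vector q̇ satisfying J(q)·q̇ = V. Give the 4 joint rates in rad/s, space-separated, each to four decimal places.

0.5130 -0.8770 -0.1970 -0.3720

o_n = [-0.6225, 0.8714, -0.1485]
J₁: ẑ×o_n = [-0.8714, -0.6225, 0.0000], ω = ẑ
J2: z=[-0.9877, 0.1564, 0.0000] o=[0.0391, 0.2469, 0.0000] → [-0.0232, -0.1466, -0.5133, -0.9877, 0.1564, 0.0000]
J3: z=[-0.9877, 0.1564, 0.0000] o=[-0.1971, 0.4816, -0.0450] → [-0.0162, -0.1022, -0.3185, -0.9877, 0.1564, 0.0000]
J4: z=[0.0483, 0.3052, 0.9511] o=[-0.1108, 1.0265, -0.2242] → [0.1706, -0.4903, 0.1487, 0.0483, 0.3052, 0.9511]
q̇ = J⁺·V = [0.5130, -0.8770, -0.1970, -0.3720]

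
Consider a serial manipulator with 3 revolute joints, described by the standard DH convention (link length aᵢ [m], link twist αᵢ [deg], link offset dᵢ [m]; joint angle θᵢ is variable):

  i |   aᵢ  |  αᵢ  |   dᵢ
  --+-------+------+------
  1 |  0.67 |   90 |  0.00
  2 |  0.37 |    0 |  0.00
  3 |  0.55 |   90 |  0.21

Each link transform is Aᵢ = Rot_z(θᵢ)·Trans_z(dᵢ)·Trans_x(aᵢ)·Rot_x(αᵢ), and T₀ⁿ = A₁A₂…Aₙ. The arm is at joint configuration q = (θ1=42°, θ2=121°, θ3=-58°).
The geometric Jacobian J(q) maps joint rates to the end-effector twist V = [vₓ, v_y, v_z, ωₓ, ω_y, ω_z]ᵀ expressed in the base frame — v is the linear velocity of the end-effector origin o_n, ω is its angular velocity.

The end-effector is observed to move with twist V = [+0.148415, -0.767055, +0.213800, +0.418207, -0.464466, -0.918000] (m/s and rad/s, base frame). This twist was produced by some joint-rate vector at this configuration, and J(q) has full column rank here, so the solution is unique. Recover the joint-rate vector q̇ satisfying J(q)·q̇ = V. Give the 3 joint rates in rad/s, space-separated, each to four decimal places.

o_n = [0.6824, 0.3318, 0.8072]
J₁: ẑ×o_n = [-0.3318, 0.6824, 0.0000], ω = ẑ
J2: z=[0.6691, -0.7431, 0.0000] o=[0.4979, 0.4483, 0.0000] → [-0.5999, -0.5401, 0.0591, 0.6691, -0.7431, 0.0000]
J3: z=[0.6691, -0.7431, 0.0000] o=[0.3563, 0.3208, 0.3172] → [-0.3642, -0.3279, 0.2497, 0.6691, -0.7431, 0.0000]
q̇ = J⁺·V = [-0.9180, -0.3030, 0.9280]

-0.9180 -0.3030 0.9280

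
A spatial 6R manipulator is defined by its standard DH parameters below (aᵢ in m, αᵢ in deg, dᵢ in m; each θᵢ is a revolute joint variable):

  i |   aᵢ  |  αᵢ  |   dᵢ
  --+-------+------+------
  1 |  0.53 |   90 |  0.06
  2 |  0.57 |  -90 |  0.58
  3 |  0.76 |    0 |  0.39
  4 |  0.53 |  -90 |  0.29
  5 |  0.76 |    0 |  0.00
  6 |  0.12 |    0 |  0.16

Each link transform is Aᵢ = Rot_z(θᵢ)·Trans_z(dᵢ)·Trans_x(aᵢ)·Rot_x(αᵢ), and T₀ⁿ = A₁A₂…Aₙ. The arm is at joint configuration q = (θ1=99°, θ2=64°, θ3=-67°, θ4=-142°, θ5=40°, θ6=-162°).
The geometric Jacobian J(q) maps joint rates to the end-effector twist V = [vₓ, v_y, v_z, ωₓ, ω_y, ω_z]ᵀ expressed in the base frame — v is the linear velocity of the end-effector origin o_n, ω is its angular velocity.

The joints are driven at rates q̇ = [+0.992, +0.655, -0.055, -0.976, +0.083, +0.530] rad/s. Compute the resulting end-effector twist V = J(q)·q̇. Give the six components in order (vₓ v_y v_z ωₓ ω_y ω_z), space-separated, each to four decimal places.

o_n = [0.8670, 0.3504, 0.0737]
J₁: ẑ×o_n = [-0.3504, 0.8670, 0.0000], ω = ẑ
J2: z=[0.9877, 0.1564, 0.0000] o=[-0.0829, 0.5235, 0.0600] → [0.0021, -0.0136, -0.3196, 0.9877, 0.1564, 0.0000]
J3: z=[0.1406, -0.8877, 0.4384] o=[0.4509, 0.8610, 0.5723] → [0.6664, 0.2525, 0.2976, 0.1406, -0.8877, 0.4384]
J4: z=[0.1406, -0.8877, 0.4384] o=[1.1763, 0.7528, 1.0102] → [1.0077, -0.0039, -0.3311, 0.1406, -0.8877, 0.4384]
J5: z=[0.8971, -0.0731, -0.4357] o=[0.9951, 0.2545, 0.7207] → [0.0891, 0.6362, 0.0767, 0.8971, -0.0731, -0.4357]
J6: z=[0.8971, -0.0731, -0.4357] o=[0.6825, 0.4235, 0.0489] → [-0.0337, -0.1027, -0.0521, 0.8971, -0.0731, -0.4357]
V = J·q̇ = [-1.3768, 0.8395, 0.0763, 1.0519, 0.9729, 0.2729]

-1.3768 0.8395 0.0763 1.0519 0.9729 0.2729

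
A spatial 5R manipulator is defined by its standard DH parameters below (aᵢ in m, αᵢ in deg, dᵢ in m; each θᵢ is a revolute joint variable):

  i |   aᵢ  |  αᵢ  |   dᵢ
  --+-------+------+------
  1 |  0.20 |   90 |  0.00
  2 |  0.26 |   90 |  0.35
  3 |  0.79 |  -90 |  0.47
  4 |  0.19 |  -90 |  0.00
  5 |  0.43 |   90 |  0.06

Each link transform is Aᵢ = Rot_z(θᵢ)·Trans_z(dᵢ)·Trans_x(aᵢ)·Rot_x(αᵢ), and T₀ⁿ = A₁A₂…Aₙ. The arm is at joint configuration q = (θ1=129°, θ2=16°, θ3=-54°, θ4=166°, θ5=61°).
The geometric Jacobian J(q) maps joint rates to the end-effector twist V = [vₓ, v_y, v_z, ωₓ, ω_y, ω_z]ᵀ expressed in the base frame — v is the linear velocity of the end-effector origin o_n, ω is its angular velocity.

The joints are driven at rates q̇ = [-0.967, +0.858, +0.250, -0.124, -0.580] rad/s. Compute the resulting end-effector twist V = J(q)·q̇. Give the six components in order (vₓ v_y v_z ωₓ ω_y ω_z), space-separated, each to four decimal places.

0.1850 0.8828 0.3830 0.5870 0.3423 -0.6713

o_n = [-0.4565, 0.2688, -0.3643]
J₁: ẑ×o_n = [-0.2688, -0.4565, 0.0000], ω = ẑ
J2: z=[0.7771, 0.6293, 0.0000] o=[-0.1259, 0.1554, 0.0000] → [-0.2293, 0.2831, 0.2962, 0.7771, 0.6293, 0.0000]
J3: z=[-0.1735, 0.2142, -0.9613] o=[-0.0111, 0.5699, 0.0717] → [-0.3829, 0.3525, 0.1476, -0.1735, 0.2142, -0.9613]
J4: z=[-0.0326, 0.9743, 0.2230] o=[-0.8703, 0.6153, -0.2521] → [-0.0320, 0.0886, -0.3918, -0.0326, 0.9743, 0.2230]
J5: z=[0.0698, 0.2248, -0.9719] o=[-0.6808, 0.6183, -0.2378] → [-0.3682, -0.2092, -0.0748, 0.0698, 0.2248, -0.9719]
V = J·q̇ = [0.1850, 0.8828, 0.3830, 0.5870, 0.3423, -0.6713]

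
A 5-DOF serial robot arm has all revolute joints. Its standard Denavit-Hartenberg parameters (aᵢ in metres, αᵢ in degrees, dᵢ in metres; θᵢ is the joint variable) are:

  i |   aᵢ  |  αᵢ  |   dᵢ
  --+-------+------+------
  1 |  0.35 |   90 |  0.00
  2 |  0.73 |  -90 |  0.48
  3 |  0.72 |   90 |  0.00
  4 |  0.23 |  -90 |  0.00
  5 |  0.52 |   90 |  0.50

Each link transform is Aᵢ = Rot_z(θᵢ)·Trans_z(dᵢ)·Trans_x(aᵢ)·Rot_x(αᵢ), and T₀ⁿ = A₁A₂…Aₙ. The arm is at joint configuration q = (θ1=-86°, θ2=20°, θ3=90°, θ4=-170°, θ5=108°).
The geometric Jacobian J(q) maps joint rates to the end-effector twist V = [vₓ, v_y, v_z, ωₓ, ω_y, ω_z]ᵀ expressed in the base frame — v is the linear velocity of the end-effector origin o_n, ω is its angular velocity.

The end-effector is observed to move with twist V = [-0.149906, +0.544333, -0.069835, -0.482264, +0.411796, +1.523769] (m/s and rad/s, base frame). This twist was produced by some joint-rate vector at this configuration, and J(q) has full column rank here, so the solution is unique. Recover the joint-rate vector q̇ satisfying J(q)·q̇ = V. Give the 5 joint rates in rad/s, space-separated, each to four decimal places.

o_n = [0.3098, -0.7239, -0.3935]
J₁: ẑ×o_n = [0.7239, 0.3098, -0.0000], ω = ẑ
J2: z=[-0.9976, -0.0698, 0.0000] o=[0.0244, -0.3491, 0.0000] → [0.0274, -0.3925, 0.3938, -0.9976, -0.0698, 0.0000]
J3: z=[-0.0239, 0.3412, 0.9397] o=[-0.4066, -1.0669, 0.2497] → [-0.5418, 0.6578, -0.2526, -0.0239, 0.3412, 0.9397]
J4: z=[0.0655, -0.9374, 0.3420] o=[0.3117, -1.0167, 0.2497] → [0.5028, 0.0415, 0.0174, 0.0655, -0.9374, 0.3420]
J5: z=[0.1967, -0.3239, -0.9254] o=[0.0867, -1.0461, 0.2121] → [0.4943, -0.0874, 0.1357, 0.1967, -0.3239, -0.9254]
q̇ = J⁺·V = [0.5980, 0.4060, 0.7590, -0.1010, -0.2670]

0.5980 0.4060 0.7590 -0.1010 -0.2670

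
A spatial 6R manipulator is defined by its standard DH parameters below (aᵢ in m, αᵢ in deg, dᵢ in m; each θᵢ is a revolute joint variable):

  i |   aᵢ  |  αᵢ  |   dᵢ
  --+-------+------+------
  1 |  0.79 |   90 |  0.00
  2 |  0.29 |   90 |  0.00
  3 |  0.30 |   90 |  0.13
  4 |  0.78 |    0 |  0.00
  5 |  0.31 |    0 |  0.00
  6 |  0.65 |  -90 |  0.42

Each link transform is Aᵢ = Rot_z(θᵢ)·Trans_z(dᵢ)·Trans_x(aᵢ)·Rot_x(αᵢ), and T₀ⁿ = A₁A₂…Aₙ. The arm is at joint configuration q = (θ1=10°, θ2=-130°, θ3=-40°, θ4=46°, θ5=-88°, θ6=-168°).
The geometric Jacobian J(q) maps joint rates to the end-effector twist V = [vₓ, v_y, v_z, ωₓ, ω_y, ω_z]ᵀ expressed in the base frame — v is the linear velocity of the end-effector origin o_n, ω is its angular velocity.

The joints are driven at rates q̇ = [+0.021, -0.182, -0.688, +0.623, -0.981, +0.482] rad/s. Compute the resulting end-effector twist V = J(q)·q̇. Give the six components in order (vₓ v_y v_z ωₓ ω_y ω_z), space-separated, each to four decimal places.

o_n = [-0.2044, 0.6231, 0.2056]
J₁: ẑ×o_n = [-0.6231, -0.2044, 0.0000], ω = ẑ
J2: z=[0.1736, -0.9848, 0.0000] o=[0.7780, 0.1372, 0.0000] → [-0.2025, -0.0357, -0.8831, 0.1736, -0.9848, 0.0000]
J3: z=[-0.7544, -0.1330, 0.6428] o=[0.5944, 0.1048, -0.2222] → [-0.3900, -0.1908, -0.4972, -0.7544, -0.1330, 0.6428]
J4: z=[0.2739, 0.8262, 0.4924] o=[0.3174, 0.2518, -0.3146] → [0.2470, -0.3994, 0.5328, 0.2739, 0.8262, 0.4924]
J5: z=[0.2739, 0.8262, 0.4924] o=[-0.4291, 0.4738, -0.2719] → [0.3210, -0.0201, -0.1448, 0.2739, 0.8262, 0.4924]
J6: z=[0.2739, 0.8262, 0.4924] o=[-0.4101, 0.6275, -0.5405] → [0.6185, -0.1031, -0.1711, 0.2739, 0.8262, 0.4924]
V = J·q̇ = [0.4292, -0.1453, 0.8943, 0.5214, 0.3732, -0.3602]

0.4292 -0.1453 0.8943 0.5214 0.3732 -0.3602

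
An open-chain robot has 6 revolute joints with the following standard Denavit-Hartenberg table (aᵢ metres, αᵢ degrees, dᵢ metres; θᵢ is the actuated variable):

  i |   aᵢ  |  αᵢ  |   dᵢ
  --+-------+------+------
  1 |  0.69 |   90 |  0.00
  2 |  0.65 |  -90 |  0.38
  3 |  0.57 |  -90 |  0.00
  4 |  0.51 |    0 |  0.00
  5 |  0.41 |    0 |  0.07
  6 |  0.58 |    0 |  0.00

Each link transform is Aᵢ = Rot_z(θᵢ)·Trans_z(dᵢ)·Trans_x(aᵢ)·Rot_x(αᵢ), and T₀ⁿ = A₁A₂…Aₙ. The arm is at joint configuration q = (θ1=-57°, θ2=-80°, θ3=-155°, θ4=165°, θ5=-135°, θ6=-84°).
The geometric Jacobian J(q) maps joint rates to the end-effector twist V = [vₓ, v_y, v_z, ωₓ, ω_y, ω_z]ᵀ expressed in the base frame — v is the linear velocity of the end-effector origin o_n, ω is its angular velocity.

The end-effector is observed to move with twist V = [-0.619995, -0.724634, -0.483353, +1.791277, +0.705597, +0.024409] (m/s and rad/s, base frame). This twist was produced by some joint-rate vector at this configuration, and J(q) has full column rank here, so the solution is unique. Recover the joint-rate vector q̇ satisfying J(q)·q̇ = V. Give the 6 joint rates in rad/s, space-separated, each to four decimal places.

-0.9200 -0.0350 0.5420 -0.9100 -0.8670 -0.2660

o_n = [-0.2013, -1.1043, 0.0440]
J₁: ẑ×o_n = [1.1043, -0.2013, 0.0000], ω = ẑ
J2: z=[-0.8387, -0.5446, 0.0000] o=[0.3758, -0.5787, 0.0000] → [-0.0239, 0.0369, 0.1265, -0.8387, -0.5446, 0.0000]
J3: z=[0.5364, -0.8259, 0.1736] o=[0.1186, -0.8803, -0.6401] → [-0.5261, -0.4225, -0.3843, 0.5364, -0.8259, 0.1736]
J4: z=[-0.7201, -0.5552, -0.4162] o=[-0.1323, -0.9363, -0.1314] → [-0.1673, 0.1550, 0.0827, -0.7201, -0.5552, -0.4162]
J5: z=[-0.7201, -0.5552, -0.4162] o=[0.0137, -0.7789, -0.5940] → [-0.4896, 0.5489, 0.1150, -0.7201, -0.5552, -0.4162]
J6: z=[-0.7201, -0.5552, -0.4162] o=[-0.3029, -0.6833, -0.3418] → [-0.3894, 0.2355, 0.3596, -0.7201, -0.5552, -0.4162]
q̇ = J⁺·V = [-0.9200, -0.0350, 0.5420, -0.9100, -0.8670, -0.2660]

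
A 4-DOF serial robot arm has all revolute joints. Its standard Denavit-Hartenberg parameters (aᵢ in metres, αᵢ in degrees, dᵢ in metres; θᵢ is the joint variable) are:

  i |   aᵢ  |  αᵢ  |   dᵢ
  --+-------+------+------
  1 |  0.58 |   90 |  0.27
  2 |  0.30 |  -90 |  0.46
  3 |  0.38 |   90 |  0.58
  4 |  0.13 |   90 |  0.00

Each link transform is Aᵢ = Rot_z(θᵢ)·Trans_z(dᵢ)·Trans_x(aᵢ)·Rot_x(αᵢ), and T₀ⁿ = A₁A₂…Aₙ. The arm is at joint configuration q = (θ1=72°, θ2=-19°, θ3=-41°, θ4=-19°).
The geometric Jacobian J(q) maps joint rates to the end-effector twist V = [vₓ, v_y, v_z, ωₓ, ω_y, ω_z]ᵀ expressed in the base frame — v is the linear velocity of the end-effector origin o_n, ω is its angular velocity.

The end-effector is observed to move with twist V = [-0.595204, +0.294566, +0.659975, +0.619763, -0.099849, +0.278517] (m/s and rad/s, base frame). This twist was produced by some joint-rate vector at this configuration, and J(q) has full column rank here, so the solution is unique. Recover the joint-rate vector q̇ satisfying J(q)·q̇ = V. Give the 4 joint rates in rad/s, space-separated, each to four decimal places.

o_n = [1.1832, 1.0851, 0.5571]
J₁: ẑ×o_n = [-1.0851, 1.1832, 0.0000], ω = ẑ
J2: z=[0.9511, -0.3090, 0.0000] o=[0.1792, 0.5516, 0.2700] → [-0.0887, -0.2731, 0.8176, 0.9511, -0.3090, 0.0000]
J3: z=[0.1006, 0.3096, 0.9455] o=[0.7044, 0.6792, 0.1723] → [-0.2646, 0.4140, -0.1074, 0.1006, 0.3096, 0.9455]
J4: z=[0.5261, -0.8232, 0.2136] o=[1.0836, 1.0397, 0.6274] → [0.0481, 0.0582, 0.1058, 0.5261, -0.8232, 0.2136]
q̇ = J⁺·V = [0.5180, 0.8150, -0.1950, -0.2580]

0.5180 0.8150 -0.1950 -0.2580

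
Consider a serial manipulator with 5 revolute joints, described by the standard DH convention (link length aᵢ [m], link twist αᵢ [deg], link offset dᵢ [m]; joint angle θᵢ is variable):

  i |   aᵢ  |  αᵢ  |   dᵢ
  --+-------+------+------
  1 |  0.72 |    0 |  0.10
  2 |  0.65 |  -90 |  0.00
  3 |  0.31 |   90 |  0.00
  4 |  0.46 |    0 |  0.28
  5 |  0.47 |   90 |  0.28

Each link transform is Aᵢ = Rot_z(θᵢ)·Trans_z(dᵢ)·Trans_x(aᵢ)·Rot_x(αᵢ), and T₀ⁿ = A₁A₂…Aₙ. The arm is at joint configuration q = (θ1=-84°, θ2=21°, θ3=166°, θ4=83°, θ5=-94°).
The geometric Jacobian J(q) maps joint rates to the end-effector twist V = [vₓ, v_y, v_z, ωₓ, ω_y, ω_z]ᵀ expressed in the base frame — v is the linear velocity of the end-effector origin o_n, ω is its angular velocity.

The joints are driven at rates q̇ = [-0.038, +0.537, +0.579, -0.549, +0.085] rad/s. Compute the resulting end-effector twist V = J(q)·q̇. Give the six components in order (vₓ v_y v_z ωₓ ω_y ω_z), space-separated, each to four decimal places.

-0.6237 0.6095 0.3358 0.4649 0.3629 0.9492

o_n = [0.3943, -0.5340, -0.6435]
J₁: ẑ×o_n = [0.5340, 0.3943, -0.0000], ω = ẑ
J2: z=[0.0000, 0.0000, 1.0000] o=[0.0753, -0.7161, 0.1000] → [-0.1820, 0.3190, 0.0000, 0.0000, 0.0000, 1.0000]
J3: z=[0.8910, 0.4540, 0.0000] o=[0.3704, -1.2952, 0.1000] → [-0.3376, 0.6625, 0.6674, 0.8910, 0.4540, 0.0000]
J4: z=[0.1098, -0.2156, -0.9703] o=[0.2338, -1.0272, 0.0250] → [0.6226, -0.0823, 0.0888, 0.1098, -0.2156, -0.9703]
J5: z=[0.1098, -0.2156, -0.9703] o=[0.6467, -0.8318, -0.2602] → [0.3716, 0.2870, -0.0217, 0.1098, -0.2156, -0.9703]
V = J·q̇ = [-0.6237, 0.6095, 0.3358, 0.4649, 0.3629, 0.9492]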